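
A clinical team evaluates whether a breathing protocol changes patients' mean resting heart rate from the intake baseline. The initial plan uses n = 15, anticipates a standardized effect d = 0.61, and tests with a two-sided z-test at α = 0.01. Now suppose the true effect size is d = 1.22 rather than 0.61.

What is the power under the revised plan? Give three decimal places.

With d = 1.22: δ = d·√n = 1.22 × √15 = 4.7250. Critical value z_{0.005} = 2.576.
Revised power = Φ(δ − 2.576) + Φ(−δ − 2.576) = Φ(2.149) + Φ(-7.301) = 0.9842 + 0.0000 = 0.9842.

Power ≈ 0.984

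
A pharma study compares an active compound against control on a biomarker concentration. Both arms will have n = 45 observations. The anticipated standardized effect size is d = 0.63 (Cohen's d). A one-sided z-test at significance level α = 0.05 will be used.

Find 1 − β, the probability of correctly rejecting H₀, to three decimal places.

Noncentrality parameter: δ = d·√(n/2) = 0.63 × √(45/2) = 2.9884
Critical value for a one-sided test at α = 0.05: z_α = 1.645.
Power = Φ(δ − 1.645) = Φ(1.343) = 0.9104.

Power ≈ 0.910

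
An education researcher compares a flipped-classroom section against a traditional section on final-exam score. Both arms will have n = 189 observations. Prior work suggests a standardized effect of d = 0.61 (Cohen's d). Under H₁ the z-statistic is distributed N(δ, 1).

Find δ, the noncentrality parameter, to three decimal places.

δ ≈ 5.930

δ = d·√(n/2) = 0.61 × √(189/2) = 5.9299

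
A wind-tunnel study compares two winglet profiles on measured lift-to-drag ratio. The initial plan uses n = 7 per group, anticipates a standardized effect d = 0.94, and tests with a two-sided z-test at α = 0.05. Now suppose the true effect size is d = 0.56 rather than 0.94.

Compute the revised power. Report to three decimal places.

Power ≈ 0.182

With d = 0.56: δ = d·√(n/2) = 0.56 × √(7/2) = 1.0477. Critical value z_{0.025} = 1.960.
Revised power = Φ(δ − 1.960) + Φ(−δ − 1.960) = Φ(-0.912) + Φ(-3.008) = 0.1808 + 0.0013 = 0.1821.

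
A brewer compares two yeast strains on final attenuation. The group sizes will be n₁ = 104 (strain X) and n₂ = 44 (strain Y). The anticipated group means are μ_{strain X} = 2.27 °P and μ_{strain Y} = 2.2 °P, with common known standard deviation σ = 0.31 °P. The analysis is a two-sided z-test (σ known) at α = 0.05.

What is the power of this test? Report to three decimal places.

Power ≈ 0.241

Standardized effect: d = |μ_{strain X} − μ_{strain Y}| / σ = |2.27 − 2.2| / 0.31 = 0.2258
Noncentrality parameter: λ = d / √(1/n₁ + 1/n₂) = 0.2258 / √(1/104 + 1/44) = 1.2556
Two-sided α = 0.05 → critical value z_{0.025} = 1.960.
Power = Φ(λ − 1.960) + Φ(−λ − 1.960) = Φ(-0.704) + Φ(-3.216) = 0.2406 + 0.0007 = 0.2413.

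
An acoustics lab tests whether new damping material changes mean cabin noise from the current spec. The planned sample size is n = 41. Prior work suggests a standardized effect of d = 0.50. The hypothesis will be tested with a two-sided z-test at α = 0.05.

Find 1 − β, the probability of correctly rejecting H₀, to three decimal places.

Noncentrality parameter: δ = d·√n = 0.50 × √41 = 3.2016
Critical value for a two-sided test at α = 0.05: z_{α/2} = 1.960.
Power = Φ(δ − 1.960) + Φ(−δ − 1.960) = Φ(1.242) + Φ(-5.162) = 0.8928 + 0.0000 = 0.8928.

Power ≈ 0.893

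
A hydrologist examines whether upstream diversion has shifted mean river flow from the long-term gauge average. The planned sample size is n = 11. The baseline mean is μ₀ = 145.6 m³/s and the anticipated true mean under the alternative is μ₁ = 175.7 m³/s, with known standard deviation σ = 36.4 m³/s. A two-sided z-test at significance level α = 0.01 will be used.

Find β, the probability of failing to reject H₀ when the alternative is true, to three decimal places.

β ≈ 0.434

Standardized effect: d = |μ₁ − μ₀| / σ = |175.7 − 145.6| / 36.4 = 0.8269
Noncentrality parameter: δ = d·√n = 0.8269 × √11 = 2.7426
Two-sided α = 0.01 → critical value z_{0.005} = 2.576.
Power = Φ(δ − 2.576) + Φ(−δ − 2.576) = Φ(0.167) + Φ(-5.318) = 0.5662 + 0.0000 = 0.5662.
Type II error: β = 1 − power = 1 − 0.5662 = 0.4338.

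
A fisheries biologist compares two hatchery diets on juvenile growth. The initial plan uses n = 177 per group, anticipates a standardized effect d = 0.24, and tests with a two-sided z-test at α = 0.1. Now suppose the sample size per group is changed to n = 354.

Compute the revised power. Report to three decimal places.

With n = 354 per group: δ = d·√(n/2) = 0.24 × √(354/2) = 3.1930. Critical value z_{0.05} = 1.645.
Revised power = Φ(δ − 1.645) + Φ(−δ − 1.645) = Φ(1.548) + Φ(-4.838) = 0.9392 + 0.0000 = 0.9392.

Power ≈ 0.939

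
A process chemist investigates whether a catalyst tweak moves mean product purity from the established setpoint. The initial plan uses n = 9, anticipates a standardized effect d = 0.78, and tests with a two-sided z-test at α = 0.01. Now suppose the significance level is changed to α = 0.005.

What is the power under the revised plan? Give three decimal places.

Power ≈ 0.320

δ = d·√n = 0.78 × √9 = 2.3400 (unchanged). New critical value: z_{0.0025} = 2.807.
Revised power = Φ(δ − 2.807) + Φ(−δ − 2.807) = Φ(-0.467) + Φ(-5.147) = 0.3202 + 0.0000 = 0.3202.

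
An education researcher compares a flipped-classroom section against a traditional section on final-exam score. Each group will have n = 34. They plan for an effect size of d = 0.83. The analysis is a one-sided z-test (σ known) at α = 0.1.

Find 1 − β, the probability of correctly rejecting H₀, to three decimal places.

Power ≈ 0.984

Noncentrality parameter: δ = d·√(n/2) = 0.83 × √(34/2) = 3.4222
One-sided α = 0.1 → critical value z_{0.1} = 1.282.
Power = Φ(δ − 1.282) = Φ(2.141) = 0.9838.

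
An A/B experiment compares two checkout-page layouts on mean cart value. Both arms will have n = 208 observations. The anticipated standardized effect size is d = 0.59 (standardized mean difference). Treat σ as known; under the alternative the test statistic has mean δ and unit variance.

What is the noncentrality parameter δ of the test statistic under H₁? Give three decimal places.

δ ≈ 6.017

The noncentrality parameter scales effect size by the design's sample-size factor: δ = d·√(n/2) = 0.59 × √(208/2) = 6.0168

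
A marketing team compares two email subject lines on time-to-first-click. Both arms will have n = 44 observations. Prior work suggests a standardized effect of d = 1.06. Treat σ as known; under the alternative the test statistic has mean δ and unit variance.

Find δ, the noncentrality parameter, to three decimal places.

δ = d·√(n/2) = 1.06 × √(44/2) = 4.9718

δ ≈ 4.972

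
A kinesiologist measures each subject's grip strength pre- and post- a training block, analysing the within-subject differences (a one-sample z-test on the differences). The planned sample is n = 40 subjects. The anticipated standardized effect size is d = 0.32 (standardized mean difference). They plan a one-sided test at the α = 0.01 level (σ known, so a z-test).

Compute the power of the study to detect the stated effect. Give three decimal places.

Power ≈ 0.381

Noncentrality parameter: δ = d·√n = 0.32 × √40 = 2.0239
Critical value for a one-sided test at α = 0.01: z_α = 2.326.
Power = P(Z > 2.326 − δ) = Φ(-0.302) = 0.3811.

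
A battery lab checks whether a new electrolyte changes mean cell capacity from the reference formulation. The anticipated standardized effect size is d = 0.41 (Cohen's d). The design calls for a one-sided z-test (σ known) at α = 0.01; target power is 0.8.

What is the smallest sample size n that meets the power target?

For power 0.8 need Φ(δ − z_{0.01}) = 0.8, so δ = z_{0.01} + z_{0.20} = 2.326 + 0.842 = 3.168.
δ = d·√n ⇒ n = (δ/d)² = (3.168 / 0.41)² = 59.70.
Round up to the next whole unit.

n = 60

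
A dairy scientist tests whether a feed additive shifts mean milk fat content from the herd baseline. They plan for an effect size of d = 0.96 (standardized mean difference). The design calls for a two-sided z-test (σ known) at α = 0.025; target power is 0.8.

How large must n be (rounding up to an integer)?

n = 11

For power 0.8 need Φ(δ − z_{0.0125}) = 0.8, so δ = z_{0.0125} + z_{0.20} = 2.241 + 0.842 = 3.083.
(The Φ(−δ − z_{α/2}) term is vanishingly small for δ > 0 and is dropped in the standard sample-size formula.)
δ = d·√n ⇒ n = (δ/d)² = (3.083 / 0.96)² = 10.31.
Round up to the next whole unit.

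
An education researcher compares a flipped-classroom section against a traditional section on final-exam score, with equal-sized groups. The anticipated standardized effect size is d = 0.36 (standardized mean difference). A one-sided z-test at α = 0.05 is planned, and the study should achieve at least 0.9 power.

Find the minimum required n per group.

Set Φ(δ − 1.645) = 0.9; then δ − 1.645 = Φ⁻¹(0.9) = 1.282, giving δ = 2.926.
δ = d·√(n/2) ⇒ n = 2(δ/d)² = 2 × (2.926 / 0.36)² = 132.16.
Rounding up, n = 133 per group.

n = 133 per group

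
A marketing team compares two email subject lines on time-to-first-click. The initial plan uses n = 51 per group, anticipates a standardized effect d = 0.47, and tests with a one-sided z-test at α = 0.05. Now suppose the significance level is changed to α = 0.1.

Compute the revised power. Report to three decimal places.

δ = d·√(n/2) = 0.47 × √(51/2) = 2.3734 (unchanged). New critical value: z_{0.1} = 1.282.
Revised power = P(Z > 1.282 − δ) = Φ(1.092) = 0.8625.

Power ≈ 0.863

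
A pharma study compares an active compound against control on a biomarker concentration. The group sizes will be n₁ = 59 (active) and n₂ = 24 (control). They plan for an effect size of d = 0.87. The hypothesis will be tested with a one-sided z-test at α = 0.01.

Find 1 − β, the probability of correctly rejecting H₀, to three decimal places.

Noncentrality parameter: δ = d / √(1/n₁ + 1/n₂) = 0.87 / √(1/59 + 1/24) = 3.5935
One-sided α = 0.01 → critical value z_{0.01} = 2.326.
Power = Φ(δ − 2.326) = Φ(1.267) = 0.8974.

Power ≈ 0.897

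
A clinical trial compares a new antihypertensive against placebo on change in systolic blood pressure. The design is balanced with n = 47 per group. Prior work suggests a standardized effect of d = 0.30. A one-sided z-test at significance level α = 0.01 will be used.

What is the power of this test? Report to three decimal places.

Noncentrality parameter: δ = d·√(n/2) = 0.30 × √(47/2) = 1.4543
One-sided α = 0.01 → critical value z_{0.01} = 2.326.
Power = Φ(δ − 2.326) = Φ(-0.872) = 0.1916.

Power ≈ 0.192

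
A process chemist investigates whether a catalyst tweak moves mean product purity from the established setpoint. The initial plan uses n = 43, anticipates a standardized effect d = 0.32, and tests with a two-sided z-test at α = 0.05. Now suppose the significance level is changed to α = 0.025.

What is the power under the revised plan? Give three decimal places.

δ = d·√n = 0.32 × √43 = 2.0984 (unchanged). New critical value: z_{0.0125} = 2.241.
Revised power = Φ(δ − 2.241) + Φ(−δ − 2.241) = Φ(-0.143) + Φ(-4.340) = 0.4431 + 0.0000 = 0.4431.

Power ≈ 0.443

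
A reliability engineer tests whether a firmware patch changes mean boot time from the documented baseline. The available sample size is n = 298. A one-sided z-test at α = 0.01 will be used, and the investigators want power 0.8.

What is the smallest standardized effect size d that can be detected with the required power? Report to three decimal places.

Need Φ(δ − 2.326) = 0.8, so δ = 2.326 + 0.842 = 3.168.
δ = d·√n ⇒ d = δ/√n = 3.168/√298 = 0.1835.

d ≈ 0.184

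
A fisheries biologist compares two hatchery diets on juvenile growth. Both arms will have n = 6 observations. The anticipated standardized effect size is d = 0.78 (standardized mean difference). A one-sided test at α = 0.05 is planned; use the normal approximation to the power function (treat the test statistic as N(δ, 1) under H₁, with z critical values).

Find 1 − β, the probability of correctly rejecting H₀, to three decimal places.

Power ≈ 0.384

Noncentrality parameter: δ = d·√(n/2) = 0.78 × √(6/2) = 1.3510
Critical value for a one-sided test at α = 0.05: z_α = 1.645.
Power = Φ(δ − 1.645) = Φ(-0.294) = 0.3844.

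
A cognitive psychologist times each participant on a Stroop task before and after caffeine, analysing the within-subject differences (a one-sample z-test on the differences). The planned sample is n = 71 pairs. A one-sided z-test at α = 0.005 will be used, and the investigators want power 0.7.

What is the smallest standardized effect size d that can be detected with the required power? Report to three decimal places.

d ≈ 0.368

Required noncentrality: δ = z_{0.005} + z_{0.30} = 2.576 + 0.524 = 3.100.
δ = d·√n ⇒ d = δ/√n = 3.100/√71 = 0.3679.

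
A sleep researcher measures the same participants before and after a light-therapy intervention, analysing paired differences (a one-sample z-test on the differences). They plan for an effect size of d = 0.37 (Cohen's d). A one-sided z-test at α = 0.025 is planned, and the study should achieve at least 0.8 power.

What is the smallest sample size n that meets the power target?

n = 58

Set Φ(δ − 1.960) = 0.8; then δ − 1.960 = Φ⁻¹(0.8) = 0.842, giving δ = 2.802.
δ = d·√n ⇒ n = (δ/d)² = (2.802 / 0.37)² = 57.33.
Round up to the next whole unit.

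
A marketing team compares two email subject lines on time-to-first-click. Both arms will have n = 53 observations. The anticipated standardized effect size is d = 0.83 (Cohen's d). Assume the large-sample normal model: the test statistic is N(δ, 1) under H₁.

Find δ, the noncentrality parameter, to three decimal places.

The noncentrality parameter scales effect size by the design's sample-size factor: δ = d·√(n/2) = 0.83 × √(53/2) = 4.2727

δ ≈ 4.273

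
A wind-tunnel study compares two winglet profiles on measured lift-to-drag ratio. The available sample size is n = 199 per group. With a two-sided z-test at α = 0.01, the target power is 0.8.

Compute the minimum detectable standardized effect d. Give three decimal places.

Required noncentrality: δ = z_{0.005} + z_{0.20} = 2.576 + 0.842 = 3.417.
(The second rejection-region term Φ(−δ − z_{α/2}) is negligible and dropped.)
δ = d·√(n/2) ⇒ d = δ/√(n/2) = 3.417/√(199/2) = 0.3426.

d ≈ 0.343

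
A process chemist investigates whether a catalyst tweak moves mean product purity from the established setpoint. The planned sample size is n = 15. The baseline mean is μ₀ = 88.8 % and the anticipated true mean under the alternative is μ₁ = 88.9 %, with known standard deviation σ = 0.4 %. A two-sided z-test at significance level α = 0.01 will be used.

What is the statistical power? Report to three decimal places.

Power ≈ 0.054

Standardized effect: d = |μ₁ − μ₀| / σ = |88.9 − 88.8| / 0.4 = 0.2500
Noncentrality parameter: δ = d·√n = 0.2500 × √15 = 0.9682
Critical value for a two-sided test at α = 0.01: z_{α/2} = 2.576.
Power = Φ(δ − 2.576) + Φ(−δ − 2.576) = Φ(-1.608) + Φ(-3.544) = 0.0540 + 0.0002 = 0.0542.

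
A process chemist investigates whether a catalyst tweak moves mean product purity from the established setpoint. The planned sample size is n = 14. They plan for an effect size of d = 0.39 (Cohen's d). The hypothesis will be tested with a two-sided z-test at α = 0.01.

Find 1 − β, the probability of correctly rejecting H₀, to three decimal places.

Noncentrality parameter: δ = d·√n = 0.39 × √14 = 1.4592
Two-sided α = 0.01 → critical value z_{0.005} = 2.576.
Power = Φ(δ − 2.576) + Φ(−δ − 2.576) = Φ(-1.117) + Φ(-4.035) = 0.1321 + 0.0000 = 0.1321.

Power ≈ 0.132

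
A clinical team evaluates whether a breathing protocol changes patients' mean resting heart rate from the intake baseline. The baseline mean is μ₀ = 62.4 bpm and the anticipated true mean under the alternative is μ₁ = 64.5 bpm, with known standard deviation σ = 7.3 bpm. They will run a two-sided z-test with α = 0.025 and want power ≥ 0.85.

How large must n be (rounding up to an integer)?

Standardized effect: d = |μ₁ − μ₀| / σ = |64.5 − 62.4| / 7.3 = 0.2877
Set Φ(δ − 2.241) = 0.85; then δ − 2.241 = Φ⁻¹(0.85) = 1.036, giving δ = 3.278.
(Ignoring the negligible lower-tail rejection probability gives the usual closed-form inversion.)
δ = d·√n ⇒ n = (δ/d)² = (3.278 / 0.2877)² = 129.83.
Round up to the next whole unit.

n = 130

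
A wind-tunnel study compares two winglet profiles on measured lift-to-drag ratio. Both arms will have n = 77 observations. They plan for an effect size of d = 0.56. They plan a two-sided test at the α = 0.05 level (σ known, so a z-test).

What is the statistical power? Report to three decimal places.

Power ≈ 0.935

Noncentrality parameter: δ = d·√(n/2) = 0.56 × √(77/2) = 3.4747
Critical value for a two-sided test at α = 0.05: z_{α/2} = 1.960.
Power = Φ(δ − 1.960) + Φ(−δ − 1.960) = Φ(1.515) + Φ(-5.435) = 0.9351 + 0.0000 = 0.9351.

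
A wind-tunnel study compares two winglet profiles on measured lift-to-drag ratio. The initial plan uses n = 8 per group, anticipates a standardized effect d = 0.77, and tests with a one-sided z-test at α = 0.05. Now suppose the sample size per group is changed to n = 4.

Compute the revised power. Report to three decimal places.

With n = 4 per group: δ = d·√(n/2) = 0.77 × √(4/2) = 1.0889. Critical value z_{0.05} = 1.645.
Revised power = Φ(δ − 1.645) = Φ(-0.556) = 0.2891.

Power ≈ 0.289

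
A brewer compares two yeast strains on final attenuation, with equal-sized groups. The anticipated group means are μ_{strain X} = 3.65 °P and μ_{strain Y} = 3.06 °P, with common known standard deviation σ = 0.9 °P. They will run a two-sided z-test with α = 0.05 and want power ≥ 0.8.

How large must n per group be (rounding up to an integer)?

n = 37 per group

Standardized effect: d = |μ_{strain X} − μ_{strain Y}| / σ = |3.65 − 3.06| / 0.9 = 0.6556
Set Φ(δ − 1.960) = 0.8; then δ − 1.960 = Φ⁻¹(0.8) = 0.842, giving δ = 2.802.
(The Φ(−δ − z_{α/2}) term is vanishingly small for δ > 0 and is dropped in the standard sample-size formula.)
δ = d·√(n/2) ⇒ n = 2(δ/d)² = 2 × (2.802 / 0.6556)² = 36.53.
Round up to the next whole unit.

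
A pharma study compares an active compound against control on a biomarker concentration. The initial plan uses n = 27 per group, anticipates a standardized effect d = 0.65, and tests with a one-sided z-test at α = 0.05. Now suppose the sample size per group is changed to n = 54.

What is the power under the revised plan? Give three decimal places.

Power ≈ 0.958

With n = 54 per group: δ = d·√(n/2) = 0.65 × √(54/2) = 3.3775. Critical value z_{0.05} = 1.645.
Revised power = Φ(δ − 1.645) = Φ(1.733) = 0.9584.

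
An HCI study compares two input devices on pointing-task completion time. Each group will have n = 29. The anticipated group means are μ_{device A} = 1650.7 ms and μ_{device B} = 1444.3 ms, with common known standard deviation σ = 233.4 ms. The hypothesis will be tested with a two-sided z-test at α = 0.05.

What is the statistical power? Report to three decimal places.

Standardized effect: d = |μ_{device A} − μ_{device B}| / σ = |1650.7 − 1444.3| / 233.4 = 0.8843
Noncentrality parameter: δ = d·√(n/2) = 0.8843 × √(29/2) = 3.3674
Two-sided α = 0.05 → critical value z_{0.025} = 1.960.
Power = Φ(δ − 1.960) + Φ(−δ − 1.960) = Φ(1.407) + Φ(-5.327) = 0.9203 + 0.0000 = 0.9203.

Power ≈ 0.920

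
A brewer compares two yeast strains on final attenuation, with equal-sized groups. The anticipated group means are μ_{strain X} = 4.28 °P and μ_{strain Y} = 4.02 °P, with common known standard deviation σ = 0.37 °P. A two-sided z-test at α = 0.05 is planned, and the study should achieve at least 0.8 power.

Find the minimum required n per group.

Standardized effect: d = |μ_{strain X} − μ_{strain Y}| / σ = |4.28 − 4.02| / 0.37 = 0.7027
Set Φ(δ − 1.960) = 0.8; then δ − 1.960 = Φ⁻¹(0.8) = 0.842, giving δ = 2.802.
(Ignoring the negligible lower-tail rejection probability gives the usual closed-form inversion.)
δ = d·√(n/2) ⇒ n = 2(δ/d)² = 2 × (2.802 / 0.7027)² = 31.79.
Round up to the next whole unit.

n = 32 per group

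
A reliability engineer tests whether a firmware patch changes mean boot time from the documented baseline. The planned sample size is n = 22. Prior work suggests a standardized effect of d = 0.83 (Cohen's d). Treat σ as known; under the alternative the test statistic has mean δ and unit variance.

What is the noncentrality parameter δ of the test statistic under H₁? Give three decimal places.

δ ≈ 3.893

δ = d·√n = 0.83 × √22 = 3.8930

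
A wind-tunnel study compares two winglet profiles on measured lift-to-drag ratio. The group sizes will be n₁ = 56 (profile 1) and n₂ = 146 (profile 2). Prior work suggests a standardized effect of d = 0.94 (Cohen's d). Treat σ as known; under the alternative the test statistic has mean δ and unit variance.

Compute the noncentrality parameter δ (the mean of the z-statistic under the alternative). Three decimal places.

δ ≈ 5.980

δ = d / √(1/n₁ + 1/n₂) = 0.94 / √(1/56 + 1/146) = 5.9803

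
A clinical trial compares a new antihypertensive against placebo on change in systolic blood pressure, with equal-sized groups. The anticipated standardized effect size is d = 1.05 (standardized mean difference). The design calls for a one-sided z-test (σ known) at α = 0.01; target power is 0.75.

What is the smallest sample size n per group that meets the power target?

For power 0.75 need Φ(δ − z_{0.01}) = 0.75, so δ = z_{0.01} + z_{0.25} = 2.326 + 0.674 = 3.001.
δ = d·√(n/2) ⇒ n = 2(δ/d)² = 2 × (3.001 / 1.05)² = 16.34.
Rounding up, n = 17 per group.

n = 17 per group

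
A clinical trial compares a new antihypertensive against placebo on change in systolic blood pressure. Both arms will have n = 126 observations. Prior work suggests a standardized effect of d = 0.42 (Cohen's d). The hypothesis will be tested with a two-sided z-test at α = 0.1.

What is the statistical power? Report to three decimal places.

Power ≈ 0.954

Noncentrality parameter: δ = d·√(n/2) = 0.42 × √(126/2) = 3.3336
Two-sided α = 0.1 → critical value z_{0.05} = 1.645.
Power = Φ(δ − 1.645) + Φ(−δ − 1.645) = Φ(1.689) + Φ(-4.979) = 0.9544 + 0.0000 = 0.9544.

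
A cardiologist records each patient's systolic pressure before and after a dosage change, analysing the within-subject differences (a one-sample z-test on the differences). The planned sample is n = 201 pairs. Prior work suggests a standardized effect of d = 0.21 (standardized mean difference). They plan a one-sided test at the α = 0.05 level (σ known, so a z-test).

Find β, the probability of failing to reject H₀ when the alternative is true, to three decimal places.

Noncentrality parameter: δ = d·√n = 0.21 × √201 = 2.9773
One-sided α = 0.05 → critical value z_{0.05} = 1.645.
Power = P(Z > 1.645 − δ) = Φ(1.332) = 0.9086.
Type II error: β = 1 − power = 1 − 0.9086 = 0.0914.

β ≈ 0.091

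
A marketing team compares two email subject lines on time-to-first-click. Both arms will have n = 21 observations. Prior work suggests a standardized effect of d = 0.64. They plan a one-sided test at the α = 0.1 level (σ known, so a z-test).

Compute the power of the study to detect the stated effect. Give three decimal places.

Noncentrality parameter: δ = d·√(n/2) = 0.64 × √(21/2) = 2.0738
One-sided α = 0.1 → critical value z_{0.1} = 1.282.
Power = P(Z > 1.282 − δ) = Φ(0.792) = 0.7859.

Power ≈ 0.786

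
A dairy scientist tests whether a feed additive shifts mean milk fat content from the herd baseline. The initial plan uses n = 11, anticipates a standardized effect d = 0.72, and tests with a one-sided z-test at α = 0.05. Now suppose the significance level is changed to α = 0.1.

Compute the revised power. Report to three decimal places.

Power ≈ 0.866

δ = d·√n = 0.72 × √11 = 2.3880 (unchanged). New critical value: z_{0.1} = 1.282.
Revised power = P(Z > 1.282 − δ) = Φ(1.106) = 0.8657.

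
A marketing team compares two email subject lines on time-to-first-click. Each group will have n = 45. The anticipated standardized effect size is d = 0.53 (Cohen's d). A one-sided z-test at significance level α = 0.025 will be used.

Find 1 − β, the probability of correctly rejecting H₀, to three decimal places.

Noncentrality parameter: λ = d·√(n/2) = 0.53 × √(45/2) = 2.5140
Critical value for a one-sided test at α = 0.025: z_α = 1.960.
Power = P(Z > 1.960 − λ) = Φ(0.554) = 0.7102.

Power ≈ 0.710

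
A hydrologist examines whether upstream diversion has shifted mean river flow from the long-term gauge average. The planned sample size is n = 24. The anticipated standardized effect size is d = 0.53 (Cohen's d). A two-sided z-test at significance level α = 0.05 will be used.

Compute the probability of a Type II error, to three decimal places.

Noncentrality parameter: δ = d·√n = 0.53 × √24 = 2.5965
Critical value for a two-sided test at α = 0.05: z_{α/2} = 1.960.
Power = Φ(δ − 1.960) + Φ(−δ − 1.960) = Φ(0.636) + Φ(-4.556) = 0.7378 + 0.0000 = 0.7378.
Type II error: β = 1 − power = 1 − 0.7378 = 0.2622.

β ≈ 0.262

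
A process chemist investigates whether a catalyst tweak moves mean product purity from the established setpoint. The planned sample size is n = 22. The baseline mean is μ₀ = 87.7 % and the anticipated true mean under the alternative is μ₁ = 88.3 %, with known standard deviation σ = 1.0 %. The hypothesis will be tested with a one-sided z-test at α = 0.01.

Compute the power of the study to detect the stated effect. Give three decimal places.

Standardized effect: d = |μ₁ − μ₀| / σ = |88.3 − 87.7| / 1.0 = 0.6000
Noncentrality parameter: δ = d·√n = 0.6000 × √22 = 2.8142
One-sided α = 0.01 → critical value z_{0.01} = 2.326.
Power = Φ(δ − 2.326) = Φ(0.488) = 0.6872.

Power ≈ 0.687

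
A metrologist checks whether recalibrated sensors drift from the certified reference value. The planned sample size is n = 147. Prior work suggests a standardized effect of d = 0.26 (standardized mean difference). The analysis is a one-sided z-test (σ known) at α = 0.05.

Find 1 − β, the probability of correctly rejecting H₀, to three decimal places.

Power ≈ 0.934

Noncentrality parameter: λ = d·√n = 0.26 × √147 = 3.1523
Critical value for a one-sided test at α = 0.05: z_α = 1.645.
Power = Φ(λ − 1.645) = Φ(1.507) = 0.9342.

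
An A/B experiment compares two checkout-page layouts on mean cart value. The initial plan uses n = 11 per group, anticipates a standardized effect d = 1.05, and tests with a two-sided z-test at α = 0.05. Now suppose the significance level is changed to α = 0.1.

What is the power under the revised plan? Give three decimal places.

δ = d·√(n/2) = 1.05 × √(11/2) = 2.4625 (unchanged). New critical value: z_{0.05} = 1.645.
Revised power = Φ(δ − 1.645) + Φ(−δ − 1.645) = Φ(0.818) + Φ(-4.107) = 0.7932 + 0.0000 = 0.7932.

Power ≈ 0.793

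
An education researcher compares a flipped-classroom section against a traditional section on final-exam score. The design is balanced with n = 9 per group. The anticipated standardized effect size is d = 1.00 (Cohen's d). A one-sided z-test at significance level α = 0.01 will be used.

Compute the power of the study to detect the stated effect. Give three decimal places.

Noncentrality parameter: δ = d·√(n/2) = 1.00 × √(9/2) = 2.1213
One-sided α = 0.01 → critical value z_{0.01} = 2.326.
Power = Φ(δ − 2.326) = Φ(-0.205) = 0.4188.

Power ≈ 0.419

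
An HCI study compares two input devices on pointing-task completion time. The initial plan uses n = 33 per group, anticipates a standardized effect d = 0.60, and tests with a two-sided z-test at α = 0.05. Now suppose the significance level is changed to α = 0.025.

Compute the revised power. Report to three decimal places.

δ = d·√(n/2) = 0.60 × √(33/2) = 2.4372 (unchanged). New critical value: z_{0.0125} = 2.241.
Revised power = Φ(δ − 2.241) + Φ(−δ − 2.241) = Φ(0.196) + Φ(-4.679) = 0.5776 + 0.0000 = 0.5776.

Power ≈ 0.578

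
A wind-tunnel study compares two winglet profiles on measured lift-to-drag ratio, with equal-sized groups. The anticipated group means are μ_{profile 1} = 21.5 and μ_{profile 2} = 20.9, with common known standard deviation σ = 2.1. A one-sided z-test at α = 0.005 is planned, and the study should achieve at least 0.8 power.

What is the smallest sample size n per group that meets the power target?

n = 287 per group

Standardized effect: d = |μ_{profile 1} − μ_{profile 2}| / σ = |21.5 − 20.9| / 2.1 = 0.2857
For power 0.8 need Φ(δ − z_{0.005}) = 0.8, so δ = z_{0.005} + z_{0.20} = 2.576 + 0.842 = 3.417.
δ = d·√(n/2) ⇒ n = 2(δ/d)² = 2 × (3.417 / 0.2857)² = 286.13.
Round up to the next whole unit.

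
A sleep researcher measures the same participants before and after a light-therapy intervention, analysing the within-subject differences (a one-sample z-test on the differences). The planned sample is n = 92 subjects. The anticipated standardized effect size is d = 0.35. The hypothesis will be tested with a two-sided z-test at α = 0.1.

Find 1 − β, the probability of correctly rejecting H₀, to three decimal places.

Power ≈ 0.957

Noncentrality parameter: δ = d·√n = 0.35 × √92 = 3.3571
Two-sided α = 0.1 → critical value z_{0.05} = 1.645.
Power = Φ(δ − 1.645) + Φ(−δ − 1.645) = Φ(1.712) + Φ(-5.002) = 0.9566 + 0.0000 = 0.9566.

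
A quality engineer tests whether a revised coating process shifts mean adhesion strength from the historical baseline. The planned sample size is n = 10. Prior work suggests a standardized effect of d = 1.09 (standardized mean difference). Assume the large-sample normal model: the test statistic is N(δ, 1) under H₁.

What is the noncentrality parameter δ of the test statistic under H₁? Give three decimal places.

δ = d·√n = 1.09 × √10 = 3.4469

δ ≈ 3.447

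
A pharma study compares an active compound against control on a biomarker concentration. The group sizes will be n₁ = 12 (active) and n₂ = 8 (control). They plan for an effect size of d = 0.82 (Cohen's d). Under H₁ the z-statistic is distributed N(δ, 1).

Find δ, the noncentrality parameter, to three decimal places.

The noncentrality parameter scales effect size by the design's sample-size factor: δ = d / √(1/n₁ + 1/n₂) = 0.82 / √(1/12 + 1/8) = 1.7965

δ ≈ 1.797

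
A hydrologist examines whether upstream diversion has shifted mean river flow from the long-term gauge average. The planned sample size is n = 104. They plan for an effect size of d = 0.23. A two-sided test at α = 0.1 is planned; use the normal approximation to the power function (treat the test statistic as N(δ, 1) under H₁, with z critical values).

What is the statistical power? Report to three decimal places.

Power ≈ 0.758

Noncentrality parameter: δ = d·√n = 0.23 × √104 = 2.3455
Two-sided α = 0.1 → critical value z_{0.05} = 1.645.
Power = Φ(δ − 1.645) + Φ(−δ − 1.645) = Φ(0.701) + Φ(-3.990) = 0.7583 + 0.0000 = 0.7583.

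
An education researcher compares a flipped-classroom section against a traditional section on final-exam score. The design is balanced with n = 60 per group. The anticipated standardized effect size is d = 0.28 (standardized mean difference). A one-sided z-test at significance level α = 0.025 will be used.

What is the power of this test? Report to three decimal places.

Power ≈ 0.335

Noncentrality parameter: δ = d·√(n/2) = 0.28 × √(60/2) = 1.5336
Critical value for a one-sided test at α = 0.025: z_α = 1.960.
Power = Φ(δ − 1.960) = Φ(-0.426) = 0.3349.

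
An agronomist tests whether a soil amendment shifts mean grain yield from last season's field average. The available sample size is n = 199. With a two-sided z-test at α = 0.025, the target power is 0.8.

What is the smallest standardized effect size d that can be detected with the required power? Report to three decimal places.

d ≈ 0.219

Required noncentrality: δ = z_{0.0125} + z_{0.20} = 2.241 + 0.842 = 3.083.
(Lower-tail contribution to power is negligible for δ > 0.)
δ = d·√n ⇒ d = δ/√n = 3.083/√199 = 0.2185.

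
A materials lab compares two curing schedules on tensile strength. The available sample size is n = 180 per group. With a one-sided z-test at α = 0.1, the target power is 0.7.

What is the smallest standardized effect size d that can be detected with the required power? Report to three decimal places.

Required noncentrality: δ = z_{0.1} + z_{0.30} = 1.282 + 0.524 = 1.806.
δ = d·√(n/2) ⇒ d = δ/√(n/2) = 1.806/√(180/2) = 0.1904.

d ≈ 0.190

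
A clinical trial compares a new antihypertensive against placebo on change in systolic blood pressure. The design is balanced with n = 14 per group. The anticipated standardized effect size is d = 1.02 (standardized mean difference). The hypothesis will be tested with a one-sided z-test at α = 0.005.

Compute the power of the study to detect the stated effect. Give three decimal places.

Noncentrality parameter: λ = d·√(n/2) = 1.02 × √(14/2) = 2.6987
Critical value for a one-sided test at α = 0.005: z_α = 2.576.
Power = Φ(λ − 2.576) = Φ(0.123) = 0.5489.

Power ≈ 0.549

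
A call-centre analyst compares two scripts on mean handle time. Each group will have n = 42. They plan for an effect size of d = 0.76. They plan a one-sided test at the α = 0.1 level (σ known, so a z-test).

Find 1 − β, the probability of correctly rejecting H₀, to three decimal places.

Power ≈ 0.986

Noncentrality parameter: δ = d·√(n/2) = 0.76 × √(42/2) = 3.4828
Critical value for a one-sided test at α = 0.1: z_α = 1.282.
Power = P(Z > 1.282 − δ) = Φ(2.201) = 0.9861.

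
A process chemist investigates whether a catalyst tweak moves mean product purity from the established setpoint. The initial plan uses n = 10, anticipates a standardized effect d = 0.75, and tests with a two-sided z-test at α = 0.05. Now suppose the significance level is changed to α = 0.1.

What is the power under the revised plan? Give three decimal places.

Power ≈ 0.766

δ = d·√n = 0.75 × √10 = 2.3717 (unchanged). New critical value: z_{0.05} = 1.645.
Revised power = Φ(δ − 1.645) + Φ(−δ − 1.645) = Φ(0.727) + Φ(-4.017) = 0.7663 + 0.0000 = 0.7664.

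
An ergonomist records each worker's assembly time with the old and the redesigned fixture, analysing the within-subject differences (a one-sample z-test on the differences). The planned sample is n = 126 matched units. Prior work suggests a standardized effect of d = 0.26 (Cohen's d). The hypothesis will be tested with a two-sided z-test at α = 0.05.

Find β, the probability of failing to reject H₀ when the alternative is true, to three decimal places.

Noncentrality parameter: λ = d·√n = 0.26 × √126 = 2.9185
Two-sided α = 0.05 → critical value z_{0.025} = 1.960.
Power = Φ(λ − 1.960) + Φ(−λ − 1.960) = Φ(0.959) + Φ(-4.878) = 0.8311 + 0.0000 = 0.8311.
Type II error: β = 1 − power = 1 − 0.8311 = 0.1689.

β ≈ 0.169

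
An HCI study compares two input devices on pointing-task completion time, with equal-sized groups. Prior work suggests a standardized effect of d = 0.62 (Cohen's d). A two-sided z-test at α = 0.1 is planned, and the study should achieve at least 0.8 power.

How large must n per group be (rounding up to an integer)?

n = 33 per group

Set Φ(δ − 1.645) = 0.8; then δ − 1.645 = Φ⁻¹(0.8) = 0.842, giving δ = 2.486.
(The Φ(−δ − z_{α/2}) term is vanishingly small for δ > 0 and is dropped in the standard sample-size formula.)
δ = d·√(n/2) ⇒ n = 2(δ/d)² = 2 × (2.486 / 0.62)² = 32.17.
Rounding up, n = 33 per group.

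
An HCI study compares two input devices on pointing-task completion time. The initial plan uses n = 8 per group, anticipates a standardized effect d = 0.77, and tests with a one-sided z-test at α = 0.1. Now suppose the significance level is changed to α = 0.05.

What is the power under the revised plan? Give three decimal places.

δ = d·√(n/2) = 0.77 × √(8/2) = 1.5400 (unchanged). New critical value: z_{0.05} = 1.645.
Revised power = P(Z > 1.645 − δ) = Φ(-0.105) = 0.4582.

Power ≈ 0.458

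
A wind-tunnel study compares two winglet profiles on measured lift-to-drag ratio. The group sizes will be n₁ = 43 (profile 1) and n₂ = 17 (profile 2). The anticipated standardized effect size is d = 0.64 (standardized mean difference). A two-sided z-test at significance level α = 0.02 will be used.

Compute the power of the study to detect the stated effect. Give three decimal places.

Power ≈ 0.463

Noncentrality parameter: δ = d / √(1/n₁ + 1/n₂) = 0.64 / √(1/43 + 1/17) = 2.2339
Critical value for a two-sided test at α = 0.02: z_{α/2} = 2.326.
Power = Φ(δ − 2.326) + Φ(−δ − 2.326) = Φ(-0.092) + Φ(-4.560) = 0.4632 + 0.0000 = 0.4632.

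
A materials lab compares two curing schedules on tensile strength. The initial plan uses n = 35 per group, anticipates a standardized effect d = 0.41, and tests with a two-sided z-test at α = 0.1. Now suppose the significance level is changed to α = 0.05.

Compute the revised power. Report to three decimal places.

δ = d·√(n/2) = 0.41 × √(35/2) = 1.7152 (unchanged). New critical value: z_{0.025} = 1.960.
Revised power = Φ(δ − 1.960) + Φ(−δ − 1.960) = Φ(-0.245) + Φ(-3.675) = 0.4033 + 0.0001 = 0.4034.

Power ≈ 0.403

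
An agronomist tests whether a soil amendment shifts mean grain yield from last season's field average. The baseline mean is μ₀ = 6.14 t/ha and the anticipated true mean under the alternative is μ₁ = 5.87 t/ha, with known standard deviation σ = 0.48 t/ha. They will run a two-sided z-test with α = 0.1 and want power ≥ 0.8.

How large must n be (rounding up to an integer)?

Standardized effect: d = |μ₁ − μ₀| / σ = |5.87 − 6.14| / 0.48 = 0.5625
Set Φ(δ − 1.645) = 0.8; then δ − 1.645 = Φ⁻¹(0.8) = 0.842, giving δ = 2.486.
(For δ > 0 the lower-tail rejection region contributes negligibly to power, so the one-term inversion is standard.)
δ = d·√n ⇒ n = (δ/d)² = (2.486 / 0.5625)² = 19.54.
Round up to the next whole unit.

n = 20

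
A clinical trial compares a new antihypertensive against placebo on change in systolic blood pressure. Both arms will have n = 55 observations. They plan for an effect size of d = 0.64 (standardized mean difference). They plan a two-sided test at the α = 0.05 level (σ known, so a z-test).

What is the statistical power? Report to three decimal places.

Noncentrality parameter: δ = d·√(n/2) = 0.64 × √(55/2) = 3.3562
Critical value for a two-sided test at α = 0.05: z_{α/2} = 1.960.
Power = Φ(δ − 1.960) + Φ(−δ − 1.960) = Φ(1.396) + Φ(-5.316) = 0.9187 + 0.0000 = 0.9187.

Power ≈ 0.919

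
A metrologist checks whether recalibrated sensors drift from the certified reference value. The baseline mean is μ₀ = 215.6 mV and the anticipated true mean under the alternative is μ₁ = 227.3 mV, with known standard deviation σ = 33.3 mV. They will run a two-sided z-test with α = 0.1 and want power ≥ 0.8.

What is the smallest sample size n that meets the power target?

Standardized effect: d = |μ₁ − μ₀| / σ = |227.3 − 215.6| / 33.3 = 0.3514
Set Φ(δ − 1.645) = 0.8; then δ − 1.645 = Φ⁻¹(0.8) = 0.842, giving δ = 2.486.
(For δ > 0 the lower-tail rejection region contributes negligibly to power, so the one-term inversion is standard.)
δ = d·√n ⇒ n = (δ/d)² = (2.486 / 0.3514)² = 50.08.
Rounding up, n = 51.

n = 51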